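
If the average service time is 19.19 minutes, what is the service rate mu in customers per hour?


mu = 60 / avg_service_time = 60 / 19.19 = 3.13 per hour

3.13 per hour


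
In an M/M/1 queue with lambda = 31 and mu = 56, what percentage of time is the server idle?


Idle fraction = (1 - rho) * 100 = (1 - 31/56) * 100 = 44.6%

44.6%


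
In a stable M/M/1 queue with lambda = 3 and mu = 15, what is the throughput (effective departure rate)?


For a stable queue (lambda < mu), throughput = lambda = 3 per hour

3 per hour


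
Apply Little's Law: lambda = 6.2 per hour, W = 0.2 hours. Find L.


L = lambda * W = 6.2 * 0.2 = 1.24

1.24


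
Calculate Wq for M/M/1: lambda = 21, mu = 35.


rho = 21/35; Wq = rho/(mu - lambda) = 0.0429 hours

0.0429 hours


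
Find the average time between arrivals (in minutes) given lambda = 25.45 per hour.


Mean interarrival time = 60/lambda = 60/25.45 = 2.36 minutes

2.36 minutes


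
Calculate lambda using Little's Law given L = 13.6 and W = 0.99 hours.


lambda = L / W = 13.6 / 0.99 = 13.74 per hour

13.74 per hour


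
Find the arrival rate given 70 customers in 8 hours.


lambda = total arrivals / time = 70 / 8 = 8.75 per hour

8.75 per hour


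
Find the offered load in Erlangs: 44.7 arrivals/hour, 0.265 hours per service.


Offered load a = lambda * E[S] = 44.7 * 0.265 = 11.85 Erlangs

11.85 Erlangs


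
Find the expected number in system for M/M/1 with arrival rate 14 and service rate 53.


rho = 14/53; L = rho/(1-rho) = 0.36

0.36


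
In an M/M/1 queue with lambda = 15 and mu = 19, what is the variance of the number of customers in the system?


rho = 15/19; Var(N) = rho/(1-rho)^2 = 17.81

17.81


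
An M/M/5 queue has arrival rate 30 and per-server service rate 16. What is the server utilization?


rho = lambda/(c*mu) = 30/(5*16) = 0.375

0.375


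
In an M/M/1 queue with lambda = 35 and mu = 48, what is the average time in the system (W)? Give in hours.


W = 1/(mu - lambda) = 1/(48 - 35) = 0.0769 hours

0.0769 hours


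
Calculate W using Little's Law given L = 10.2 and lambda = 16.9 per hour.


W = L / lambda = 10.2 / 16.9 = 0.6036 hours

0.6036 hours


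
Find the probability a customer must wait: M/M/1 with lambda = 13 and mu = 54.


P(wait) = rho = lambda/mu = 13/54 = 0.2407

0.2407


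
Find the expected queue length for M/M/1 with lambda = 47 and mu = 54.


rho = 47/54; Lq = rho^2/(1-rho) = 5.84

5.84


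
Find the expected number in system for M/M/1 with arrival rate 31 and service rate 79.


rho = 31/79; L = rho/(1-rho) = 0.65

0.65


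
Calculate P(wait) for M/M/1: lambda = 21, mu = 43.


P(wait) = rho = lambda/mu = 21/43 = 0.4884

0.4884


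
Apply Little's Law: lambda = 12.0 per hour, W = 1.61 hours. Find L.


L = lambda * W = 12.0 * 1.61 = 19.32

19.32


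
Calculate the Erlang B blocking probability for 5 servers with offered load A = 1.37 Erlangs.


B(N,A) = (A^N/N!) / sum(A^k/k!, k=0..N) with N=5, A=1.37 = 0.0102

0.0102


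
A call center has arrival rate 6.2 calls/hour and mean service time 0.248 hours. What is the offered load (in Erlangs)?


Offered load a = lambda * E[S] = 6.2 * 0.248 = 1.54 Erlangs

1.54 Erlangs


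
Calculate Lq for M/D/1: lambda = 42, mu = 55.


M/D/1: Lq = rho^2 / (2*(1-rho)) where rho = 42/55; Lq = 1.23

1.23


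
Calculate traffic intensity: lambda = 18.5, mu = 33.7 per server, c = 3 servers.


rho = lambda / (c * mu) = 18.5 / (3 * 33.7) = 0.183

0.183


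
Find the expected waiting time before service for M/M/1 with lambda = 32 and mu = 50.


rho = 32/50; Wq = rho/(mu - lambda) = 0.0356 hours

0.0356 hours


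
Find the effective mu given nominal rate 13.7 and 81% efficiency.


Effective rate = mu * efficiency = 13.7 * 0.81 = 11.1 per hour

11.1 per hour


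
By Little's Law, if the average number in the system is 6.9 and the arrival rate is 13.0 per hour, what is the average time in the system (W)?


W = L / lambda = 6.9 / 13.0 = 0.5308 hours

0.5308 hours


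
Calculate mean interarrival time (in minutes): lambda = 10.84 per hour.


Mean interarrival time = 60/lambda = 60/10.84 = 5.54 minutes

5.54 minutes


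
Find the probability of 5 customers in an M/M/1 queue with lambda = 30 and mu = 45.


rho = 30/45; P(n) = (1-rho)*rho^n = (1-30/45)*(30/45)^5 = 0.0439

0.0439


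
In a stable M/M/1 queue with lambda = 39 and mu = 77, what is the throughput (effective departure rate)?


For a stable queue (lambda < mu), throughput = lambda = 39 per hour

39 per hour


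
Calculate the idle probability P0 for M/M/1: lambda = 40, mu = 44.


P0 = 1 - rho = 1 - 40/44 = 0.0909

0.0909


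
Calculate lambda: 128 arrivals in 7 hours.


lambda = total arrivals / time = 128 / 7 = 18.29 per hour

18.29 per hour


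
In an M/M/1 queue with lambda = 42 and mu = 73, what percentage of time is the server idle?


Idle fraction = (1 - rho) * 100 = (1 - 42/73) * 100 = 42.5%

42.5%


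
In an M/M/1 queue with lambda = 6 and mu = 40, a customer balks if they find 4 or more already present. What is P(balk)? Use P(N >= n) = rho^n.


P(N >= 4) = rho^4 = (6/40)^4 = 0.0005

0.0005


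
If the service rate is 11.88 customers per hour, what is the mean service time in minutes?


Mean service time = 60/mu = 60/11.88 = 5.05 minutes

5.05 minutes


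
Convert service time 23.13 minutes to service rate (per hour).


mu = 60 / avg_service_time = 60 / 23.13 = 2.59 per hour

2.59 per hour


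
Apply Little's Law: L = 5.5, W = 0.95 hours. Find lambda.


lambda = L / W = 5.5 / 0.95 = 5.79 per hour

5.79 per hour


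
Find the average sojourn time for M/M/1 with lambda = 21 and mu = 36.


W = 1/(mu - lambda) = 1/(36 - 21) = 0.0667 hours

0.0667 hours


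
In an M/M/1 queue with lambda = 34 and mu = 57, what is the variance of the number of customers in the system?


rho = 34/57; Var(N) = rho/(1-rho)^2 = 3.66

3.66


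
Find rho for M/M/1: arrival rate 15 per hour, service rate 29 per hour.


rho = lambda/mu = 15/29 = 0.5172

0.5172


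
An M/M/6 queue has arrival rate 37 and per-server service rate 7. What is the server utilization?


rho = lambda/(c*mu) = 37/(6*7) = 0.881

0.881


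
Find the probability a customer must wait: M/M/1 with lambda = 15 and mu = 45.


P(wait) = rho = lambda/mu = 15/45 = 0.3333

0.3333


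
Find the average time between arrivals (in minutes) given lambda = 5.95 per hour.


Mean interarrival time = 60/lambda = 60/5.95 = 10.08 minutes

10.08 minutes


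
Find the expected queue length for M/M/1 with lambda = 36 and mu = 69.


rho = 36/69; Lq = rho^2/(1-rho) = 0.57

0.57


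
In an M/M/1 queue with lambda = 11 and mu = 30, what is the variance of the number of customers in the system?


rho = 11/30; Var(N) = rho/(1-rho)^2 = 0.91

0.91


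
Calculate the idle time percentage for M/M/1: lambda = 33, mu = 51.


Idle fraction = (1 - rho) * 100 = (1 - 33/51) * 100 = 35.3%

35.3%


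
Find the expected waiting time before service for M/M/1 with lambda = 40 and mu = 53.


rho = 40/53; Wq = rho/(mu - lambda) = 0.0581 hours

0.0581 hours


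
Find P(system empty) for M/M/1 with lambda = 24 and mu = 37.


P0 = 1 - rho = 1 - 24/37 = 0.3514

0.3514


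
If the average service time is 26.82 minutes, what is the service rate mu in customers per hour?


mu = 60 / avg_service_time = 60 / 26.82 = 2.24 per hour

2.24 per hour


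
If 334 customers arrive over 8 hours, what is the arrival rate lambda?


lambda = total arrivals / time = 334 / 8 = 41.75 per hour

41.75 per hour


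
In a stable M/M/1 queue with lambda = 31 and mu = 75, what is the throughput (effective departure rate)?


For a stable queue (lambda < mu), throughput = lambda = 31 per hour

31 per hour


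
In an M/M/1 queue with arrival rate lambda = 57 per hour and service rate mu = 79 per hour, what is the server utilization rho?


rho = lambda/mu = 57/79 = 0.7215

0.7215


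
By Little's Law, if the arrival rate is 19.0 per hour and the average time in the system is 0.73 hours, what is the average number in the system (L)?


L = lambda * W = 19.0 * 0.73 = 13.87

13.87


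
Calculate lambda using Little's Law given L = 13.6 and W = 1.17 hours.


lambda = L / W = 13.6 / 1.17 = 11.62 per hour

11.62 per hour


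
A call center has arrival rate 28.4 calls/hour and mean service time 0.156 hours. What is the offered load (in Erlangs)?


Offered load a = lambda * E[S] = 28.4 * 0.156 = 4.43 Erlangs

4.43 Erlangs


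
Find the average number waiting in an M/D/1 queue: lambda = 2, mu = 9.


M/D/1: Lq = rho^2 / (2*(1-rho)) where rho = 2/9; Lq = 0.03

0.03


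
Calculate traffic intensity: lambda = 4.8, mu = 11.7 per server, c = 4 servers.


rho = lambda / (c * mu) = 4.8 / (4 * 11.7) = 0.1026

0.1026


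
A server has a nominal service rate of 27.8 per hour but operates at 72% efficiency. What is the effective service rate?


Effective rate = mu * efficiency = 27.8 * 0.72 = 20.02 per hour

20.02 per hour


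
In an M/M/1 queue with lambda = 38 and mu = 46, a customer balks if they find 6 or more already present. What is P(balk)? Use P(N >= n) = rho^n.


P(N >= 6) = rho^6 = (38/46)^6 = 0.3178

0.3178


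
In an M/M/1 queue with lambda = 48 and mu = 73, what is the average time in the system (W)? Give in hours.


W = 1/(mu - lambda) = 1/(73 - 48) = 0.04 hours

0.04 hours


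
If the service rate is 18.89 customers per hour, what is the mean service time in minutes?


Mean service time = 60/mu = 60/18.89 = 3.18 minutes

3.18 minutes


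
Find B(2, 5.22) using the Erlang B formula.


B(N,A) = (A^N/N!) / sum(A^k/k!, k=0..N) with N=2, A=5.22 = 0.6866

0.6866


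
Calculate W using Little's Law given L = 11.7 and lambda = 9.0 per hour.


W = L / lambda = 11.7 / 9.0 = 1.3 hours

1.3 hours


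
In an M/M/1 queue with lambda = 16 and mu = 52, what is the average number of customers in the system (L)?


rho = 16/52; L = rho/(1-rho) = 0.44

0.44


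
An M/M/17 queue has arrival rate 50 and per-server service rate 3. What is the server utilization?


rho = lambda/(c*mu) = 50/(17*3) = 0.9804

0.9804


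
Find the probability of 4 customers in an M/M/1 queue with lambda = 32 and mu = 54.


rho = 32/54; P(n) = (1-rho)*rho^n = (1-32/54)*(32/54)^4 = 0.0502

0.0502


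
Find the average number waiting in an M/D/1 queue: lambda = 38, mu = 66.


M/D/1: Lq = rho^2 / (2*(1-rho)) where rho = 38/66; Lq = 0.39

0.39


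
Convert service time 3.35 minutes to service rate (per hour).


mu = 60 / avg_service_time = 60 / 3.35 = 17.91 per hour

17.91 per hour


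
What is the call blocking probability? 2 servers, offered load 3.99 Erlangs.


B(N,A) = (A^N/N!) / sum(A^k/k!, k=0..N) with N=2, A=3.99 = 0.6147

0.6147


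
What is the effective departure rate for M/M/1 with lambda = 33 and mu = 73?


For a stable queue (lambda < mu), throughput = lambda = 33 per hour

33 per hour


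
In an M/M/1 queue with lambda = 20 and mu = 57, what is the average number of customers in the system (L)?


rho = 20/57; L = rho/(1-rho) = 0.54

0.54


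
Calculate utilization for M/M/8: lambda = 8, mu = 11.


rho = lambda/(c*mu) = 8/(8*11) = 0.0909

0.0909


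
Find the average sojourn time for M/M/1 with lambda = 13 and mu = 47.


W = 1/(mu - lambda) = 1/(47 - 13) = 0.0294 hours

0.0294 hours


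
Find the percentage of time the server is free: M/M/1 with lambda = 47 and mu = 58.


Idle fraction = (1 - rho) * 100 = (1 - 47/58) * 100 = 19.0%

19.0%


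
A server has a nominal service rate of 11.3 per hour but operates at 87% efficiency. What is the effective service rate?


Effective rate = mu * efficiency = 11.3 * 0.87 = 9.83 per hour

9.83 per hour


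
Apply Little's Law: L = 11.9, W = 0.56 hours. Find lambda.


lambda = L / W = 11.9 / 0.56 = 21.25 per hour

21.25 per hour


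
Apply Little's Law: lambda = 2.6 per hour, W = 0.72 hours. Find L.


L = lambda * W = 2.6 * 0.72 = 1.87

1.87


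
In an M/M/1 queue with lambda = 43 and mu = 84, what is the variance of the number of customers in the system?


rho = 43/84; Var(N) = rho/(1-rho)^2 = 2.15

2.15


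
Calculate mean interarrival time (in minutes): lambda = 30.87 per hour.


Mean interarrival time = 60/lambda = 60/30.87 = 1.94 minutes

1.94 minutes


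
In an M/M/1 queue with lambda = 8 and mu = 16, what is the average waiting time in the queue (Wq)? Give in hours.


rho = 8/16; Wq = rho/(mu - lambda) = 0.0625 hours

0.0625 hours


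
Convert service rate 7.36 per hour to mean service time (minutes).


Mean service time = 60/mu = 60/7.36 = 8.15 minutes

8.15 minutes


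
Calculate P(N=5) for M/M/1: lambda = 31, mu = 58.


rho = 31/58; P(n) = (1-rho)*rho^n = (1-31/58)*(31/58)^5 = 0.0203

0.0203


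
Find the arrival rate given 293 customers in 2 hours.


lambda = total arrivals / time = 293 / 2 = 146.5 per hour

146.5 per hour


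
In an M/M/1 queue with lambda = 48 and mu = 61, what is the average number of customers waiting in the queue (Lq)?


rho = 48/61; Lq = rho^2/(1-rho) = 2.91

2.91


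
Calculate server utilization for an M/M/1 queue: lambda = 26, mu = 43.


rho = lambda/mu = 26/43 = 0.6047

0.6047


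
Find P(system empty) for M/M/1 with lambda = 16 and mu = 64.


P0 = 1 - rho = 1 - 16/64 = 0.75

0.75


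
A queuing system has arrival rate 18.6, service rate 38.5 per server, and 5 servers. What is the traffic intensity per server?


rho = lambda / (c * mu) = 18.6 / (5 * 38.5) = 0.0966

0.0966


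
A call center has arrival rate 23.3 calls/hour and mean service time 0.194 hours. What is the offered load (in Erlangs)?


Offered load a = lambda * E[S] = 23.3 * 0.194 = 4.52 Erlangs

4.52 Erlangs


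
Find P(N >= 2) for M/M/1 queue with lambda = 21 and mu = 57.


P(N >= 2) = rho^2 = (21/57)^2 = 0.1357

0.1357


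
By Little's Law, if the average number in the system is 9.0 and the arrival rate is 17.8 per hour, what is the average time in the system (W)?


W = L / lambda = 9.0 / 17.8 = 0.5056 hours

0.5056 hours


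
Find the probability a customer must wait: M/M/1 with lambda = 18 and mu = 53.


P(wait) = rho = lambda/mu = 18/53 = 0.3396

0.3396


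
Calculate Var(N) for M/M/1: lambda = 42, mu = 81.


rho = 42/81; Var(N) = rho/(1-rho)^2 = 2.24

2.24


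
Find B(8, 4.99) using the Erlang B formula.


B(N,A) = (A^N/N!) / sum(A^k/k!, k=0..N) with N=8, A=4.99 = 0.0696

0.0696


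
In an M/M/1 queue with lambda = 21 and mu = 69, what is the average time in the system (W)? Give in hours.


W = 1/(mu - lambda) = 1/(69 - 21) = 0.0208 hours

0.0208 hours


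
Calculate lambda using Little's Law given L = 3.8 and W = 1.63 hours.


lambda = L / W = 3.8 / 1.63 = 2.33 per hour

2.33 per hour


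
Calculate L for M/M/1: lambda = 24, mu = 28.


rho = 24/28; L = rho/(1-rho) = 6.0

6.0


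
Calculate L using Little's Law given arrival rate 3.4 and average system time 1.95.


L = lambda * W = 3.4 * 1.95 = 6.63

6.63


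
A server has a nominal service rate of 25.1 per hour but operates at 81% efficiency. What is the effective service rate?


Effective rate = mu * efficiency = 25.1 * 0.81 = 20.33 per hour

20.33 per hour


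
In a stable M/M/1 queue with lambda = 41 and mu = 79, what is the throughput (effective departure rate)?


For a stable queue (lambda < mu), throughput = lambda = 41 per hour

41 per hour


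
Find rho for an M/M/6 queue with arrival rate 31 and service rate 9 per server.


rho = lambda/(c*mu) = 31/(6*9) = 0.5741

0.5741


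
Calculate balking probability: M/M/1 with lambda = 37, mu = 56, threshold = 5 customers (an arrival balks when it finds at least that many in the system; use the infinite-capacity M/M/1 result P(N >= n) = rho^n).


P(N >= 5) = rho^5 = (37/56)^5 = 0.1259

0.1259


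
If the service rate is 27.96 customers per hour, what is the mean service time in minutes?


Mean service time = 60/mu = 60/27.96 = 2.15 minutes

2.15 minutes


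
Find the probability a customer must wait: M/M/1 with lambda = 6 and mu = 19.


P(wait) = rho = lambda/mu = 6/19 = 0.3158

0.3158


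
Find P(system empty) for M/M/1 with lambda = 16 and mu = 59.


P0 = 1 - rho = 1 - 16/59 = 0.7288

0.7288


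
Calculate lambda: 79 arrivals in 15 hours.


lambda = total arrivals / time = 79 / 15 = 5.27 per hour

5.27 per hour


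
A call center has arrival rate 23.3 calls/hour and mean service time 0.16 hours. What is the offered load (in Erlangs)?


Offered load a = lambda * E[S] = 23.3 * 0.16 = 3.73 Erlangs

3.73 Erlangs


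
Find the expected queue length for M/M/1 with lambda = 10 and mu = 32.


rho = 10/32; Lq = rho^2/(1-rho) = 0.14

0.14


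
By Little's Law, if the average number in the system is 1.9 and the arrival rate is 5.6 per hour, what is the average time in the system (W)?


W = L / lambda = 1.9 / 5.6 = 0.3393 hours

0.3393 hours


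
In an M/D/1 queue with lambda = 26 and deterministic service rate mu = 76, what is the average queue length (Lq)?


M/D/1: Lq = rho^2 / (2*(1-rho)) where rho = 26/76; Lq = 0.09

0.09


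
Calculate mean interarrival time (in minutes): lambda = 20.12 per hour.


Mean interarrival time = 60/lambda = 60/20.12 = 2.98 minutes

2.98 minutes


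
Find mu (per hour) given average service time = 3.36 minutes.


mu = 60 / avg_service_time = 60 / 3.36 = 17.86 per hour

17.86 per hour


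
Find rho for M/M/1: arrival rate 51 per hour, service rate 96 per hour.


rho = lambda/mu = 51/96 = 0.5313

0.5313


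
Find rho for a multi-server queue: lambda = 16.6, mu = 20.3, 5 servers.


rho = lambda / (c * mu) = 16.6 / (5 * 20.3) = 0.1635

0.1635


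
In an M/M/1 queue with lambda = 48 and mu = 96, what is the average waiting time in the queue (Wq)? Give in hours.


rho = 48/96; Wq = rho/(mu - lambda) = 0.0104 hours

0.0104 hours


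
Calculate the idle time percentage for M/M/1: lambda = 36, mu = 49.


Idle fraction = (1 - rho) * 100 = (1 - 36/49) * 100 = 26.5%

26.5%


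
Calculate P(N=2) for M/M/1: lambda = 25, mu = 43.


rho = 25/43; P(n) = (1-rho)*rho^n = (1-25/43)*(25/43)^2 = 0.1415

0.1415


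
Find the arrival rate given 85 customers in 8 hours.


lambda = total arrivals / time = 85 / 8 = 10.63 per hour

10.63 per hour


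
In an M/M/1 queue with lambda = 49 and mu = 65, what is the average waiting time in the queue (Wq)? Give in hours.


rho = 49/65; Wq = rho/(mu - lambda) = 0.0471 hours

0.0471 hours


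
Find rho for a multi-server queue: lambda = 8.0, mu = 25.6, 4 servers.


rho = lambda / (c * mu) = 8.0 / (4 * 25.6) = 0.0781

0.0781


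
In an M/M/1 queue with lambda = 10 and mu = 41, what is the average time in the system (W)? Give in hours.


W = 1/(mu - lambda) = 1/(41 - 10) = 0.0323 hours

0.0323 hours


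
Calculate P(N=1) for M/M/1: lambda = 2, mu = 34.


rho = 2/34; P(n) = (1-rho)*rho^n = (1-2/34)*(2/34)^1 = 0.0554

0.0554


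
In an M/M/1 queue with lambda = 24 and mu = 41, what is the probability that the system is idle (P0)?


P0 = 1 - rho = 1 - 24/41 = 0.4146

0.4146


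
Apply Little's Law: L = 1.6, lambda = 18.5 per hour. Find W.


W = L / lambda = 1.6 / 18.5 = 0.0865 hours

0.0865 hours


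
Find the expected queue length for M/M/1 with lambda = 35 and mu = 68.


rho = 35/68; Lq = rho^2/(1-rho) = 0.55

0.55


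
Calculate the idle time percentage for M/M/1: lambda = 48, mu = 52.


Idle fraction = (1 - rho) * 100 = (1 - 48/52) * 100 = 7.7%

7.7%


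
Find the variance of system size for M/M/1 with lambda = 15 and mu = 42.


rho = 15/42; Var(N) = rho/(1-rho)^2 = 0.86

0.86


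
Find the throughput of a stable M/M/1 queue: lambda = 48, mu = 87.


For a stable queue (lambda < mu), throughput = lambda = 48 per hour

48 per hour


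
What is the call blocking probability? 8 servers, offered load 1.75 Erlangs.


B(N,A) = (A^N/N!) / sum(A^k/k!, k=0..N) with N=8, A=1.75 = 0.0004

0.0004


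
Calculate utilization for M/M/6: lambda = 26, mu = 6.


rho = lambda/(c*mu) = 26/(6*6) = 0.7222

0.7222


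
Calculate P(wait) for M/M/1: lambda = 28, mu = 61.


P(wait) = rho = lambda/mu = 28/61 = 0.459

0.459


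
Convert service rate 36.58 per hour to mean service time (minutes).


Mean service time = 60/mu = 60/36.58 = 1.64 minutes

1.64 minutes


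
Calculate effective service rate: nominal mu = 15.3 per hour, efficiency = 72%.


Effective rate = mu * efficiency = 15.3 * 0.72 = 11.02 per hour

11.02 per hour


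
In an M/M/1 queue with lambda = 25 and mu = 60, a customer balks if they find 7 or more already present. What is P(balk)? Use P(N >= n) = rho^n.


P(N >= 7) = rho^7 = (25/60)^7 = 0.0022

0.0022


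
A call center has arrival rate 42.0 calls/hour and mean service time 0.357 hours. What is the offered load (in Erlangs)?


Offered load a = lambda * E[S] = 42.0 * 0.357 = 14.99 Erlangs

14.99 Erlangs


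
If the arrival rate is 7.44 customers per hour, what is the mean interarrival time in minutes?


Mean interarrival time = 60/lambda = 60/7.44 = 8.06 minutes

8.06 minutes


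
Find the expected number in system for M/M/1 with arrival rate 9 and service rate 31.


rho = 9/31; L = rho/(1-rho) = 0.41

0.41


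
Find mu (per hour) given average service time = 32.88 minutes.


mu = 60 / avg_service_time = 60 / 32.88 = 1.82 per hour

1.82 per hour


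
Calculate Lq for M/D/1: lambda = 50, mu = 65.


M/D/1: Lq = rho^2 / (2*(1-rho)) where rho = 50/65; Lq = 1.28

1.28


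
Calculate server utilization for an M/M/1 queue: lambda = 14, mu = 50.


rho = lambda/mu = 14/50 = 0.28

0.28


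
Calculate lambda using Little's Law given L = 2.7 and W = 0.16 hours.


lambda = L / W = 2.7 / 0.16 = 16.88 per hour

16.88 per hour


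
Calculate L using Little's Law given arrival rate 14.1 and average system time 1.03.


L = lambda * W = 14.1 * 1.03 = 14.52

14.52


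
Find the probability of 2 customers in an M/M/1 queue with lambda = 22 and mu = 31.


rho = 22/31; P(n) = (1-rho)*rho^n = (1-22/31)*(22/31)^2 = 0.1462

0.1462


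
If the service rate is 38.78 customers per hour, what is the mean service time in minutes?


Mean service time = 60/mu = 60/38.78 = 1.55 minutes

1.55 minutes


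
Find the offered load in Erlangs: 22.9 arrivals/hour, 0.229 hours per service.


Offered load a = lambda * E[S] = 22.9 * 0.229 = 5.24 Erlangs

5.24 Erlangs


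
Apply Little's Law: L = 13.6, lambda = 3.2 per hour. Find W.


W = L / lambda = 13.6 / 3.2 = 4.25 hours

4.25 hours


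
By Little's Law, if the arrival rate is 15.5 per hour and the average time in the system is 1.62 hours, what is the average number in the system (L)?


L = lambda * W = 15.5 * 1.62 = 25.11

25.11


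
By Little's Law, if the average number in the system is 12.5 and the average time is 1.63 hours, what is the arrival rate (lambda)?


lambda = L / W = 12.5 / 1.63 = 7.67 per hour

7.67 per hour


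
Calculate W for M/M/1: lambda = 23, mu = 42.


W = 1/(mu - lambda) = 1/(42 - 23) = 0.0526 hours

0.0526 hours


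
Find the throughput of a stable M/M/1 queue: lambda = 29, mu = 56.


For a stable queue (lambda < mu), throughput = lambda = 29 per hour

29 per hour


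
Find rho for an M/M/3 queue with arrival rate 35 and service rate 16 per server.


rho = lambda/(c*mu) = 35/(3*16) = 0.7292

0.7292


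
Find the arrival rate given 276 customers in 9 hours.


lambda = total arrivals / time = 276 / 9 = 30.67 per hour

30.67 per hour


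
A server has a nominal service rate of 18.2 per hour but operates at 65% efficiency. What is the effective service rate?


Effective rate = mu * efficiency = 18.2 * 0.65 = 11.83 per hour

11.83 per hour


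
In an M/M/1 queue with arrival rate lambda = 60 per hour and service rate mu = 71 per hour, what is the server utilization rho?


rho = lambda/mu = 60/71 = 0.8451

0.8451


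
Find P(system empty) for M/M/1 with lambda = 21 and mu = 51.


P0 = 1 - rho = 1 - 21/51 = 0.5882

0.5882


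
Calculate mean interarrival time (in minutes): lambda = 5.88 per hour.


Mean interarrival time = 60/lambda = 60/5.88 = 10.2 minutes

10.2 minutes


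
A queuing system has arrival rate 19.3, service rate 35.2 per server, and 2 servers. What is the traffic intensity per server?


rho = lambda / (c * mu) = 19.3 / (2 * 35.2) = 0.2741

0.2741


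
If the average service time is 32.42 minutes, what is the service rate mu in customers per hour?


mu = 60 / avg_service_time = 60 / 32.42 = 1.85 per hour

1.85 per hour


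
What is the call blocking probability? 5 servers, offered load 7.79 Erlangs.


B(N,A) = (A^N/N!) / sum(A^k/k!, k=0..N) with N=5, A=7.79 = 0.4684

0.4684


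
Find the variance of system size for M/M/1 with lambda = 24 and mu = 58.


rho = 24/58; Var(N) = rho/(1-rho)^2 = 1.2

1.2


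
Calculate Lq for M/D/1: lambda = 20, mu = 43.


M/D/1: Lq = rho^2 / (2*(1-rho)) where rho = 20/43; Lq = 0.2

0.2


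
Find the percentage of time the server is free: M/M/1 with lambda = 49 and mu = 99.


Idle fraction = (1 - rho) * 100 = (1 - 49/99) * 100 = 50.5%

50.5%


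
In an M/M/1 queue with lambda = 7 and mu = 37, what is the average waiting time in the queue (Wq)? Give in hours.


rho = 7/37; Wq = rho/(mu - lambda) = 0.0063 hours

0.0063 hours


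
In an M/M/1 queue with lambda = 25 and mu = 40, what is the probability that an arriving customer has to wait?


P(wait) = rho = lambda/mu = 25/40 = 0.625

0.625


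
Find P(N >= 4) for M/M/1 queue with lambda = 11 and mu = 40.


P(N >= 4) = rho^4 = (11/40)^4 = 0.0057

0.0057


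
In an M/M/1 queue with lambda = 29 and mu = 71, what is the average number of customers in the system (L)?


rho = 29/71; L = rho/(1-rho) = 0.69

0.69


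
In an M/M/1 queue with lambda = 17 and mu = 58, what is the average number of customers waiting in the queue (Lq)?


rho = 17/58; Lq = rho^2/(1-rho) = 0.12

0.12


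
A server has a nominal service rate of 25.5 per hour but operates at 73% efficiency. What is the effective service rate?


Effective rate = mu * efficiency = 25.5 * 0.73 = 18.62 per hour

18.62 per hour


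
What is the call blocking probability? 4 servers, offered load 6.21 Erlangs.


B(N,A) = (A^N/N!) / sum(A^k/k!, k=0..N) with N=4, A=6.21 = 0.4827

0.4827


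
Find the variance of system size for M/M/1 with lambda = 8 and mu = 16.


rho = 8/16; Var(N) = rho/(1-rho)^2 = 2.0

2.0


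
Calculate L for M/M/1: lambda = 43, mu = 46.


rho = 43/46; L = rho/(1-rho) = 14.33

14.33


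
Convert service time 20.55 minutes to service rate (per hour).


mu = 60 / avg_service_time = 60 / 20.55 = 2.92 per hour

2.92 per hour


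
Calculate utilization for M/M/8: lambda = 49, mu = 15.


rho = lambda/(c*mu) = 49/(8*15) = 0.4083

0.4083


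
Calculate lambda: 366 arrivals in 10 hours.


lambda = total arrivals / time = 366 / 10 = 36.6 per hour

36.6 per hour


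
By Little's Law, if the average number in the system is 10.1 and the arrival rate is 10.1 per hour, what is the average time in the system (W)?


W = L / lambda = 10.1 / 10.1 = 1.0 hours

1.0 hours


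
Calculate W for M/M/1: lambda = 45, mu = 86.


W = 1/(mu - lambda) = 1/(86 - 45) = 0.0244 hours

0.0244 hours


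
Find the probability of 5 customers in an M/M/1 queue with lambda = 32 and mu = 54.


rho = 32/54; P(n) = (1-rho)*rho^n = (1-32/54)*(32/54)^5 = 0.0298

0.0298


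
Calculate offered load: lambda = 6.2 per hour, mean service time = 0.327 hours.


Offered load a = lambda * E[S] = 6.2 * 0.327 = 2.03 Erlangs

2.03 Erlangs


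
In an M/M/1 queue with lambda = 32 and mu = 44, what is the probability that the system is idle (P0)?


P0 = 1 - rho = 1 - 32/44 = 0.2727

0.2727


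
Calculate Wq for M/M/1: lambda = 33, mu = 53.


rho = 33/53; Wq = rho/(mu - lambda) = 0.0311 hours

0.0311 hours


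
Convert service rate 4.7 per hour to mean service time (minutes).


Mean service time = 60/mu = 60/4.7 = 12.77 minutes

12.77 minutes


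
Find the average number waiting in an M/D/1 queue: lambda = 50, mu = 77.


M/D/1: Lq = rho^2 / (2*(1-rho)) where rho = 50/77; Lq = 0.6

0.6


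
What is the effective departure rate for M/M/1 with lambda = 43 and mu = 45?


For a stable queue (lambda < mu), throughput = lambda = 43 per hour

43 per hour


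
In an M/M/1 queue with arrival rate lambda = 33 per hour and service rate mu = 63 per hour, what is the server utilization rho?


rho = lambda/mu = 33/63 = 0.5238

0.5238


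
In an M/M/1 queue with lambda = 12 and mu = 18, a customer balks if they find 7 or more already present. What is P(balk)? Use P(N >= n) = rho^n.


P(N >= 7) = rho^7 = (12/18)^7 = 0.0585

0.0585


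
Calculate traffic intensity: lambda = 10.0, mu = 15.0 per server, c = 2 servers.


rho = lambda / (c * mu) = 10.0 / (2 * 15.0) = 0.3333

0.3333


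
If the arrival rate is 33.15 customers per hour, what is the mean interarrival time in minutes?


Mean interarrival time = 60/lambda = 60/33.15 = 1.81 minutes

1.81 minutes


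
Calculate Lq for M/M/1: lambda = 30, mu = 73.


rho = 30/73; Lq = rho^2/(1-rho) = 0.29

0.29


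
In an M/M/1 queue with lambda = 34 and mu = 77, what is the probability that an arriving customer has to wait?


P(wait) = rho = lambda/mu = 34/77 = 0.4416

0.4416


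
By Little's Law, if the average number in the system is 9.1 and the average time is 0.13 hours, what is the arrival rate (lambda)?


lambda = L / W = 9.1 / 0.13 = 70.0 per hour

70.0 per hour


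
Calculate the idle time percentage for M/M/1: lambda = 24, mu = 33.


Idle fraction = (1 - rho) * 100 = (1 - 24/33) * 100 = 27.3%

27.3%


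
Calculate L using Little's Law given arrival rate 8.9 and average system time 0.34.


L = lambda * W = 8.9 * 0.34 = 3.03

3.03


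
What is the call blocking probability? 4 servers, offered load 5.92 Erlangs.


B(N,A) = (A^N/N!) / sum(A^k/k!, k=0..N) with N=4, A=5.92 = 0.4644

0.4644


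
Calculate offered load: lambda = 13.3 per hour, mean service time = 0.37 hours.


Offered load a = lambda * E[S] = 13.3 * 0.37 = 4.92 Erlangs

4.92 Erlangs


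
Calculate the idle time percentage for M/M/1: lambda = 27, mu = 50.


Idle fraction = (1 - rho) * 100 = (1 - 27/50) * 100 = 46.0%

46.0%


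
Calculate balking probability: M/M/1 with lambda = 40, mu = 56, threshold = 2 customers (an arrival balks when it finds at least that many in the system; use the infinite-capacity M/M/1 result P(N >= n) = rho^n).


P(N >= 2) = rho^2 = (40/56)^2 = 0.5102

0.5102


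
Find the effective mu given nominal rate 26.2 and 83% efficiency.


Effective rate = mu * efficiency = 26.2 * 0.83 = 21.75 per hour

21.75 per hour


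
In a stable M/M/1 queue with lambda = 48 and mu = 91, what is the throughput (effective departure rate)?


For a stable queue (lambda < mu), throughput = lambda = 48 per hour

48 per hour


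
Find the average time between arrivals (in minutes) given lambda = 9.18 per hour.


Mean interarrival time = 60/lambda = 60/9.18 = 6.54 minutes

6.54 minutes


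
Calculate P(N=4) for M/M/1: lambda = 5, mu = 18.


rho = 5/18; P(n) = (1-rho)*rho^n = (1-5/18)*(5/18)^4 = 0.0043

0.0043


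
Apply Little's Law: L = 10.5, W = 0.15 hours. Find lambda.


lambda = L / W = 10.5 / 0.15 = 70.0 per hour

70.0 per hour


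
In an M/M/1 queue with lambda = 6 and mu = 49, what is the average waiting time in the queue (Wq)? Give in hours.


rho = 6/49; Wq = rho/(mu - lambda) = 0.0028 hours

0.0028 hours


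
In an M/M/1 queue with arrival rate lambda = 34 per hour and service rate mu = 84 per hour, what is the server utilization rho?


rho = lambda/mu = 34/84 = 0.4048

0.4048


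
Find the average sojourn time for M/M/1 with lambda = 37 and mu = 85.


W = 1/(mu - lambda) = 1/(85 - 37) = 0.0208 hours

0.0208 hours


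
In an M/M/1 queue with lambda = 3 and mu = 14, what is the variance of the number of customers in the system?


rho = 3/14; Var(N) = rho/(1-rho)^2 = 0.35

0.35


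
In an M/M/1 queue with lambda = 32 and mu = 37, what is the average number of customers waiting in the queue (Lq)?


rho = 32/37; Lq = rho^2/(1-rho) = 5.54

5.54


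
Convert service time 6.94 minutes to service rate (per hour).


mu = 60 / avg_service_time = 60 / 6.94 = 8.65 per hour

8.65 per hour


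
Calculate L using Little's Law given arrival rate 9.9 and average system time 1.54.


L = lambda * W = 9.9 * 1.54 = 15.25

15.25


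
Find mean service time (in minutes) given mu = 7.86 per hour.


Mean service time = 60/mu = 60/7.86 = 7.63 minutes

7.63 minutes


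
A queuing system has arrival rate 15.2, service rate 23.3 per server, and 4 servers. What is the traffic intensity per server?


rho = lambda / (c * mu) = 15.2 / (4 * 23.3) = 0.1631

0.1631


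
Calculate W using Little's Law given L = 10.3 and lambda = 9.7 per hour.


W = L / lambda = 10.3 / 9.7 = 1.0619 hours

1.0619 hours


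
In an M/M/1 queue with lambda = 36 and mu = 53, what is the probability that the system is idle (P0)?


P0 = 1 - rho = 1 - 36/53 = 0.3208

0.3208


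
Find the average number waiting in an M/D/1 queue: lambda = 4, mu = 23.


M/D/1: Lq = rho^2 / (2*(1-rho)) where rho = 4/23; Lq = 0.02

0.02


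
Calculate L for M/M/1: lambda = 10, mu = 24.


rho = 10/24; L = rho/(1-rho) = 0.71

0.71


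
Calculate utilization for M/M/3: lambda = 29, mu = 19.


rho = lambda/(c*mu) = 29/(3*19) = 0.5088

0.5088


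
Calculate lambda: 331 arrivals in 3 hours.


lambda = total arrivals / time = 331 / 3 = 110.33 per hour

110.33 per hour


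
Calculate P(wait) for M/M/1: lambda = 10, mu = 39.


P(wait) = rho = lambda/mu = 10/39 = 0.2564

0.2564


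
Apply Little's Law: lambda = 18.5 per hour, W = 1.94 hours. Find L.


L = lambda * W = 18.5 * 1.94 = 35.89

35.89


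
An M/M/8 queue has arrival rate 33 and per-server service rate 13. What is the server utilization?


rho = lambda/(c*mu) = 33/(8*13) = 0.3173

0.3173


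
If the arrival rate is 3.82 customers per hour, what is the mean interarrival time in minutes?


Mean interarrival time = 60/lambda = 60/3.82 = 15.71 minutes

15.71 minutes


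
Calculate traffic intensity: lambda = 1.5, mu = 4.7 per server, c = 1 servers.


rho = lambda / (c * mu) = 1.5 / (1 * 4.7) = 0.3191

0.3191


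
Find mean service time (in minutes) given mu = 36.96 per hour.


Mean service time = 60/mu = 60/36.96 = 1.62 minutes

1.62 minutes


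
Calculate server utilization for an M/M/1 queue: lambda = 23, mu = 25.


rho = lambda/mu = 23/25 = 0.92

0.92


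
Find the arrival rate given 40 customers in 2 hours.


lambda = total arrivals / time = 40 / 2 = 20.0 per hour

20.0 per hour


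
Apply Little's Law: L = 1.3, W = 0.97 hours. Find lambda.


lambda = L / W = 1.3 / 0.97 = 1.34 per hour

1.34 per hour


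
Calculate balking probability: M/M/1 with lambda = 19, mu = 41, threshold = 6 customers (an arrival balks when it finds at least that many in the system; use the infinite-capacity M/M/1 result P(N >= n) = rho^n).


P(N >= 6) = rho^6 = (19/41)^6 = 0.0099

0.0099


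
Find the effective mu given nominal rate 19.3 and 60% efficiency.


Effective rate = mu * efficiency = 19.3 * 0.6 = 11.58 per hour

11.58 per hour


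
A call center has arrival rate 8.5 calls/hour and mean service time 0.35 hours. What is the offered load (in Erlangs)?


Offered load a = lambda * E[S] = 8.5 * 0.35 = 2.98 Erlangs

2.98 Erlangs


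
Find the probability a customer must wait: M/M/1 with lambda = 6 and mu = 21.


P(wait) = rho = lambda/mu = 6/21 = 0.2857

0.2857


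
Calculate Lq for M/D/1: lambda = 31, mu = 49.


M/D/1: Lq = rho^2 / (2*(1-rho)) where rho = 31/49; Lq = 0.54

0.54


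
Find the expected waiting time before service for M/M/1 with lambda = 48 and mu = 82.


rho = 48/82; Wq = rho/(mu - lambda) = 0.0172 hours

0.0172 hours


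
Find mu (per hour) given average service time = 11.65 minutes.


mu = 60 / avg_service_time = 60 / 11.65 = 5.15 per hour

5.15 per hour


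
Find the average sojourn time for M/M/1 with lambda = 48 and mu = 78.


W = 1/(mu - lambda) = 1/(78 - 48) = 0.0333 hours

0.0333 hours


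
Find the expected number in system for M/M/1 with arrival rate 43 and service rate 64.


rho = 43/64; L = rho/(1-rho) = 2.05

2.05


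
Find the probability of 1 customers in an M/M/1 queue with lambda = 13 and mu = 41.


rho = 13/41; P(n) = (1-rho)*rho^n = (1-13/41)*(13/41)^1 = 0.2165

0.2165


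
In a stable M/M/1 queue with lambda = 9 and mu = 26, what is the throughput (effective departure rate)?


For a stable queue (lambda < mu), throughput = lambda = 9 per hour

9 per hour


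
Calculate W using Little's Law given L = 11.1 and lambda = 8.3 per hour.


W = L / lambda = 11.1 / 8.3 = 1.3373 hours

1.3373 hours


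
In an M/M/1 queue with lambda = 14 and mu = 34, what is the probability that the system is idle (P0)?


P0 = 1 - rho = 1 - 14/34 = 0.5882

0.5882


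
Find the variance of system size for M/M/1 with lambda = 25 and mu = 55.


rho = 25/55; Var(N) = rho/(1-rho)^2 = 1.53

1.53


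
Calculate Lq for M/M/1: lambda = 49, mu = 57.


rho = 49/57; Lq = rho^2/(1-rho) = 5.27

5.27


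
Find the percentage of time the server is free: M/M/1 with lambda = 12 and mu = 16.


Idle fraction = (1 - rho) * 100 = (1 - 12/16) * 100 = 25.0%

25.0%


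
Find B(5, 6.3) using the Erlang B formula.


B(N,A) = (A^N/N!) / sum(A^k/k!, k=0..N) with N=5, A=6.3 = 0.3808

0.3808


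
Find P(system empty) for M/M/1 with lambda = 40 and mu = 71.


P0 = 1 - rho = 1 - 40/71 = 0.4366

0.4366


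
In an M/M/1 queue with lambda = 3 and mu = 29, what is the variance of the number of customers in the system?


rho = 3/29; Var(N) = rho/(1-rho)^2 = 0.13

0.13


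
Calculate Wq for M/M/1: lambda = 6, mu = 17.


rho = 6/17; Wq = rho/(mu - lambda) = 0.0321 hours

0.0321 hours


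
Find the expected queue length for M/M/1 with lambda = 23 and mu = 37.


rho = 23/37; Lq = rho^2/(1-rho) = 1.02

1.02


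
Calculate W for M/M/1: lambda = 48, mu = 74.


W = 1/(mu - lambda) = 1/(74 - 48) = 0.0385 hours

0.0385 hours


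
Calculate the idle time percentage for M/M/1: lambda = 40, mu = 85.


Idle fraction = (1 - rho) * 100 = (1 - 40/85) * 100 = 52.9%

52.9%


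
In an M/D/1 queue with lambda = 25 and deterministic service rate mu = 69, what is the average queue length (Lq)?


M/D/1: Lq = rho^2 / (2*(1-rho)) where rho = 25/69; Lq = 0.1

0.1


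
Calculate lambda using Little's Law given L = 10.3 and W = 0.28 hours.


lambda = L / W = 10.3 / 0.28 = 36.79 per hour

36.79 per hour


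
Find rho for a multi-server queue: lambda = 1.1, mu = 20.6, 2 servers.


rho = lambda / (c * mu) = 1.1 / (2 * 20.6) = 0.0267

0.0267


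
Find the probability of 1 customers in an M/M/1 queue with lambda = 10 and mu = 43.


rho = 10/43; P(n) = (1-rho)*rho^n = (1-10/43)*(10/43)^1 = 0.1785

0.1785
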